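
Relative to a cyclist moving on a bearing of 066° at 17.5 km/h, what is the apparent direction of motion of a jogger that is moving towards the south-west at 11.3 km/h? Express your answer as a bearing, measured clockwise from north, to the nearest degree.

238°

Taking east as x and north as y: jogger velocity = (-7.990, -7.990) km/h; cyclist velocity = (15.987, 7.118) km/h.
Velocity of jogger relative to cyclist = (-7.990, -7.990) − (15.987, 7.118) = (-23.977, -15.108) km/h.
Bearing = atan2(-23.98, -15.11) = 237.78° clockwise from north.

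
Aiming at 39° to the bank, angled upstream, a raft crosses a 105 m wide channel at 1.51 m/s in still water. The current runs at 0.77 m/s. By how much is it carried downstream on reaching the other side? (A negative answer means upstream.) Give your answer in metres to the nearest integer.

Perpendicular speed = 0.950 m/s; crossing time = 105 / 0.950 = 110.494 s.
Net downstream speed = -0.403 m/s.
Drift = -0.403 × 110.494 = -44.583 m (upstream).

-45 m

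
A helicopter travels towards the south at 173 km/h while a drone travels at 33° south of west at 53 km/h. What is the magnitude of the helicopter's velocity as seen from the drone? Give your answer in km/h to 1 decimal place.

Taking east as x and north as y: helicopter velocity = (0.000, -173.000) km/h; drone velocity = (-44.450, -28.866) km/h.
Velocity of helicopter relative to drone = (0.000, -173.000) − (-44.450, -28.866) = (44.450, -144.134) km/h.
Magnitude = |(44.450, -144.134)| = 150.832 km/h.

150.8 km/h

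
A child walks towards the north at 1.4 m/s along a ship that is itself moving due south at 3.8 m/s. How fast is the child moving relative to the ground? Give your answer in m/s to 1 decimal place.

2.4 m/s

Taking east as x and north as y: ship velocity = (0.000, -3.800) m/s; child velocity relative to ship = (0.000, 1.400) m/s.
Velocity relative to ground = (0.000, -3.800) + (0.000, 1.400) = (0.000, -2.400) m/s.
Speed = |(0.000, -2.400)| = 2.400 m/s.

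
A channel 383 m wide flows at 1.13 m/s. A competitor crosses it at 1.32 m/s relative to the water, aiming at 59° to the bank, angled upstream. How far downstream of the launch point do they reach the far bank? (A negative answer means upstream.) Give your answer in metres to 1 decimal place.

152.4 m

Perpendicular speed = 1.131 m/s; crossing time = 383 / 1.131 = 338.500 s.
Net downstream speed = 0.450 m/s.
Drift = 0.450 × 338.500 = 152.376 m (downstream).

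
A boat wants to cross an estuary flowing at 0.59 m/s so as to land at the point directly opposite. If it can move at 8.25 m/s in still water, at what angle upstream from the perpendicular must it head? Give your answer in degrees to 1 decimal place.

To cancel the current, the upstream component of the boat's velocity must equal the flow: 8.25 sin θ = 0.59.
sin θ = 0.59 / 8.25 = 0.0715.
θ = arcsin(0.0715) = 4.101°.

4.1°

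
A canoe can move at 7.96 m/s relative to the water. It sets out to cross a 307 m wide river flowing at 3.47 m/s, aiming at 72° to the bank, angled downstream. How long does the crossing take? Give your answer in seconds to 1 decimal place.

40.6 s

The component of the canoe's velocity perpendicular to the bank is 7.96 × sin 72° = 7.570 m/s.
The current is parallel to the bank, so it does not affect the crossing time.
Time = 307 / 7.570 = 40.553 s.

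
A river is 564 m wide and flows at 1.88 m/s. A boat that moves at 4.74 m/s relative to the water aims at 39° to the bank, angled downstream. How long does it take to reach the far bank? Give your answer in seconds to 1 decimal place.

189.1 s

The component of the boat's velocity perpendicular to the bank is 4.74 × sin 39° = 2.983 m/s.
The current is parallel to the bank, so it does not affect the crossing time.
Time = 564 / 2.983 = 189.073 s.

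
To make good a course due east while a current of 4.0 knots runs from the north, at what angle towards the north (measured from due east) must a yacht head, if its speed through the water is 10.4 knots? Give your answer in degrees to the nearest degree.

The current pushes perpendicular to the desired track; the heading must have a component into the current equal to 4.0 knots: 10.4 sin θ = 4.0.
sin θ = 0.3846, so θ = 22.620°.

23°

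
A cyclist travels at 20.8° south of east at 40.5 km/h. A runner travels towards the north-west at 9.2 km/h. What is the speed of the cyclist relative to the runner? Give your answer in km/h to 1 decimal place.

49.0 km/h

Taking east as x and north as y: cyclist velocity = (37.860, -14.382) km/h; runner velocity = (-6.505, 6.505) km/h.
Velocity of cyclist relative to runner = (37.860, -14.382) − (-6.505, 6.505) = (44.366, -20.887) km/h.
Magnitude = |(44.366, -20.887)| = 49.037 km/h.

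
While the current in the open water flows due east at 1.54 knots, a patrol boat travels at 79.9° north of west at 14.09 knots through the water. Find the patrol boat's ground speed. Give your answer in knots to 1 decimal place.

Taking east as x and north as y: velocity relative to the water = (-2.471, 13.872) knots; the water relative to ground = (1.540, 0.000) knots.
Velocity relative to ground = (-2.471, 13.872) + (1.540, 0.000) = (-0.931, 13.872) knots.
Speed = |(-0.931, 13.872)| = 13.903 knots.

13.9 knots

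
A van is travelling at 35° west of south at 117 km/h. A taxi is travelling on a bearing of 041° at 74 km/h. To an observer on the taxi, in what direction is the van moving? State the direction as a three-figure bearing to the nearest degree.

217°

Taking east as x and north as y: van velocity = (-67.108, -95.841) km/h; taxi velocity = (48.548, 55.849) km/h.
Velocity of van relative to taxi = (-67.108, -95.841) − (48.548, 55.849) = (-115.657, -151.689) km/h.
Bearing = atan2(-115.66, -151.69) = 217.32° clockwise from north.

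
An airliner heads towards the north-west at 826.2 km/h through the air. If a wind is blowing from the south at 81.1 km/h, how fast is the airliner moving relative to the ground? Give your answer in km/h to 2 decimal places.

Taking east as x and north as y: velocity relative to the air = (-584.212, 584.212) km/h; the air relative to ground = (0.000, 81.100) km/h.
Velocity relative to ground = (-584.212, 584.212) + (0.000, 81.100) = (-584.212, 665.312) km/h.
Speed = |(-584.212, 665.312)| = 885.405 km/h.

885.41 km/h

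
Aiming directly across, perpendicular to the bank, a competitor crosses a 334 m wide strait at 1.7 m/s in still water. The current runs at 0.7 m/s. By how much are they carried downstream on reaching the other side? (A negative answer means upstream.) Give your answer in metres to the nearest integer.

138 m

Perpendicular speed = 1.700 m/s; crossing time = 334 / 1.700 = 196.471 s.
Net downstream speed = 0.700 m/s.
Drift = 0.700 × 196.471 = 137.529 m (downstream).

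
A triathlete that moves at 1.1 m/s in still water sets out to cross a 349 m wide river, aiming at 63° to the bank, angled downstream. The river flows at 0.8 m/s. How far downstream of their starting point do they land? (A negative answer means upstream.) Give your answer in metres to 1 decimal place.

462.7 m

Perpendicular speed = 0.980 m/s; crossing time = 349 / 0.980 = 356.084 s.
Net downstream speed = 1.299 m/s.
Drift = 1.299 × 356.084 = 462.691 m (downstream).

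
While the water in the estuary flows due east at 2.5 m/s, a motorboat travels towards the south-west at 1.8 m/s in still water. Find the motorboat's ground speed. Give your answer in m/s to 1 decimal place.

Taking east as x and north as y: velocity relative to the water = (-1.273, -1.273) m/s; the water relative to ground = (2.500, 0.000) m/s.
Velocity relative to ground = (-1.273, -1.273) + (2.500, 0.000) = (1.227, -1.273) m/s.
Speed = |(1.227, -1.273)| = 1.768 m/s.

1.8 m/s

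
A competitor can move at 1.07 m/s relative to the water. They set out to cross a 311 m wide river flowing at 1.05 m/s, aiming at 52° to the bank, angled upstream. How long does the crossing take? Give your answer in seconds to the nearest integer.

The component of the competitor's velocity perpendicular to the bank is 1.07 × sin 52° = 0.843 m/s.
The current is parallel to the bank, so it does not affect the crossing time.
Time = 311 / 0.843 = 368.845 s.

369 s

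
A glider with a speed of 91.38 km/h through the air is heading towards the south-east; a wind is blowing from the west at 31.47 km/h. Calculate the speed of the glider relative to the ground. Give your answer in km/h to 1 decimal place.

Taking east as x and north as y: velocity relative to the air = (64.615, -64.615) km/h; the air relative to ground = (31.470, 0.000) km/h.
Velocity relative to ground = (64.615, -64.615) + (31.470, 0.000) = (96.085, -64.615) km/h.
Speed = |(96.085, -64.615)| = 115.791 km/h.

115.8 km/h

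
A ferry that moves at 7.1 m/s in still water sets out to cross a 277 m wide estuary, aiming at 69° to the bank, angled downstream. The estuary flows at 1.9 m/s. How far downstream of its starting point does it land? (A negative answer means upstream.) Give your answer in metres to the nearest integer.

Perpendicular speed = 6.628 m/s; crossing time = 277 / 6.628 = 41.790 s.
Net downstream speed = 4.444 m/s.
Drift = 4.444 × 41.790 = 185.731 m (downstream).

186 m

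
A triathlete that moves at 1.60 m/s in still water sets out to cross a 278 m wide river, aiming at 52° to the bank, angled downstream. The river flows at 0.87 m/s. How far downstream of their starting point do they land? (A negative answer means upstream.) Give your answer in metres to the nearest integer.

Perpendicular speed = 1.261 m/s; crossing time = 278 / 1.261 = 220.492 s.
Net downstream speed = 1.855 m/s.
Drift = 1.855 × 220.492 = 409.025 m (downstream).

409 m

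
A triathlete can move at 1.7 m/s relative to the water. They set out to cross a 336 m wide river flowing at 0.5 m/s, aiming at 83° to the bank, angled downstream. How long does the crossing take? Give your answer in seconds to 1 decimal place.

The component of the triathlete's velocity perpendicular to the bank is 1.7 × sin 83° = 1.687 m/s.
The current is parallel to the bank, so it does not affect the crossing time.
Time = 336 / 1.687 = 199.131 s.

199.1 s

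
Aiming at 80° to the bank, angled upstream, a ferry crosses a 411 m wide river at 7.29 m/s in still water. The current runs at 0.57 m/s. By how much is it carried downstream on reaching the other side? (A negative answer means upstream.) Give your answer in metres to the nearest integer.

-40 m

Perpendicular speed = 7.179 m/s; crossing time = 411 / 7.179 = 57.248 s.
Net downstream speed = -0.696 m/s.
Drift = -0.696 × 57.248 = -39.839 m (upstream).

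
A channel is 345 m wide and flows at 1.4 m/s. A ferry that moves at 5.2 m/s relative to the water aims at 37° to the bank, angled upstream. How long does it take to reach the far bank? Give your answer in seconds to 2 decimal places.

110.24 s

The component of the ferry's velocity perpendicular to the bank is 5.2 × sin 37° = 3.129 m/s.
Only the cross-stream component determines the crossing time; the current contributes nothing perpendicular to the bank.
Time = 345 / 3.129 = 110.243 s.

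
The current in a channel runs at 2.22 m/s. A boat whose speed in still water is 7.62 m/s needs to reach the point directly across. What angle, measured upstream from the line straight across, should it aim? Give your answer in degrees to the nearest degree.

17°

To cancel the current, the upstream component of the boat's velocity must equal the flow: 7.62 sin θ = 2.22.
sin θ = 2.22 / 7.62 = 0.2913.
θ = arcsin(0.2913) = 16.938°.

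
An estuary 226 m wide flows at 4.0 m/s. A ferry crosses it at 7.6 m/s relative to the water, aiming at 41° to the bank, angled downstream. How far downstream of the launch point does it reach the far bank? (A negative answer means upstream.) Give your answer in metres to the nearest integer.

Perpendicular speed = 4.986 m/s; crossing time = 226 / 4.986 = 45.326 s.
Net downstream speed = 9.736 m/s.
Drift = 9.736 × 45.326 = 441.289 m (downstream).

441 m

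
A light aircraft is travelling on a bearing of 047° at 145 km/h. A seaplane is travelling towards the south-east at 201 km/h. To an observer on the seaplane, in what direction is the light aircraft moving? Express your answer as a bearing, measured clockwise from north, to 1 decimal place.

351.5°

Taking east as x and north as y: light aircraft velocity = (106.046, 98.890) km/h; seaplane velocity = (142.128, -142.128) km/h.
Velocity of light aircraft relative to seaplane = (106.046, 98.890) − (142.128, -142.128) = (-36.082, 241.018) km/h.
Bearing = atan2(-36.08, 241.02) = 351.49° clockwise from north.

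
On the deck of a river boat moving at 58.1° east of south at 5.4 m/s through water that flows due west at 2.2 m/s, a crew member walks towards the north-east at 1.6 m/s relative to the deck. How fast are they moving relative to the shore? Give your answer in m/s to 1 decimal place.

In east/north components (m/s): crew member relative to river boat = (1.131, 1.131); river boat relative to water = (4.584, -2.854); water relative to ground = (-2.200, 0.000).
Sum = (3.516, -1.722) m/s.
Speed = |(3.516, -1.722)| = 3.915 m/s.

3.9 m/s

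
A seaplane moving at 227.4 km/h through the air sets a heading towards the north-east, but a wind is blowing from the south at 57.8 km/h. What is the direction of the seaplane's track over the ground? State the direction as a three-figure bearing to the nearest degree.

036°

Taking east as x and north as y: velocity relative to the air = (160.796, 160.796) km/h; the air relative to ground = (0.000, 57.800) km/h.
Velocity relative to ground = (160.796, 160.796) + (0.000, 57.800) = (160.796, 218.596) km/h.
Bearing = atan2(160.80, 218.60) = 36.34° clockwise from north.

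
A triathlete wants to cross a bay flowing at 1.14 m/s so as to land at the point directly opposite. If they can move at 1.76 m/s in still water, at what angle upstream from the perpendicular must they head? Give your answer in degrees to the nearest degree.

To cancel the current, the upstream component of the triathlete's velocity must equal the flow: 1.76 sin θ = 1.14.
sin θ = 1.14 / 1.76 = 0.6477.
θ = arcsin(0.6477) = 40.370°.

40°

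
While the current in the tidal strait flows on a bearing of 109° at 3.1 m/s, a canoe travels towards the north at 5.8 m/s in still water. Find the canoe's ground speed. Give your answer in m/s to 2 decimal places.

Taking east as x and north as y: velocity relative to the water = (0.000, 5.800) m/s; the water relative to ground = (2.931, -1.009) m/s.
Velocity relative to ground = (0.000, 5.800) + (2.931, -1.009) = (2.931, 4.791) m/s.
Speed = |(2.931, 4.791)| = 5.616 m/s.

5.62 m/s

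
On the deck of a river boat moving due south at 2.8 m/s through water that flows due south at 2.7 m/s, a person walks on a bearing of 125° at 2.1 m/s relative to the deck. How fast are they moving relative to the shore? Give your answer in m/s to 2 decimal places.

6.92 m/s

In east/north components (m/s): person relative to river boat = (1.720, -1.205); river boat relative to water = (0.000, -2.800); water relative to ground = (0.000, -2.700).
Sum = (1.720, -6.705) m/s.
Speed = |(1.720, -6.705)| = 6.922 m/s.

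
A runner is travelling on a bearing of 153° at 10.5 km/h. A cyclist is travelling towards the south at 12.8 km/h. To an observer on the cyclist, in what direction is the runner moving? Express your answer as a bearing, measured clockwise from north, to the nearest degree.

054°

Taking east as x and north as y: runner velocity = (4.767, -9.356) km/h; cyclist velocity = (0.000, -12.800) km/h.
Velocity of runner relative to cyclist = (4.767, -9.356) − (0.000, -12.800) = (4.767, 3.444) km/h.
Bearing = atan2(4.77, 3.44) = 54.15° clockwise from north.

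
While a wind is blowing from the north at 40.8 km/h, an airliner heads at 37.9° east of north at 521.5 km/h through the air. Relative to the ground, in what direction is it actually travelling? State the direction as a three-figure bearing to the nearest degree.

041°

Taking east as x and north as y: velocity relative to the air = (320.350, 411.507) km/h; the air relative to ground = (0.000, -40.800) km/h.
Velocity relative to ground = (320.350, 411.507) + (0.000, -40.800) = (320.350, 370.707) km/h.
Bearing = atan2(320.35, 370.71) = 40.83° clockwise from north.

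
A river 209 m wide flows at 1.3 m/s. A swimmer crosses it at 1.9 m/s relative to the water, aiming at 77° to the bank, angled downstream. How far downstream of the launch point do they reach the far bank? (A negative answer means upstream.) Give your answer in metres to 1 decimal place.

Perpendicular speed = 1.851 m/s; crossing time = 209 / 1.851 = 112.893 s.
Net downstream speed = 1.727 m/s.
Drift = 1.727 × 112.893 = 195.013 m (downstream).

195.0 m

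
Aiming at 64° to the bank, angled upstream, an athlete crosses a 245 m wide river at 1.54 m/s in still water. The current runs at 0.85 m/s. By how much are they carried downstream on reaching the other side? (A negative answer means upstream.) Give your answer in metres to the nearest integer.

Perpendicular speed = 1.384 m/s; crossing time = 245 / 1.384 = 177.005 s.
Net downstream speed = 0.175 m/s.
Drift = 0.175 × 177.005 = 30.960 m (downstream).

31 m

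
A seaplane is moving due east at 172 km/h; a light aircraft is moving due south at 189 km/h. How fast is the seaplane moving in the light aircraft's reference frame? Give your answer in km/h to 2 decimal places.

Taking east as x and north as y: seaplane velocity = (172.000, 0.000) km/h; light aircraft velocity = (0.000, -189.000) km/h.
Velocity of seaplane relative to light aircraft = (172.000, 0.000) − (0.000, -189.000) = (172.000, 189.000) km/h.
Magnitude = |(172.000, 189.000)| = 255.548 km/h.

255.55 km/h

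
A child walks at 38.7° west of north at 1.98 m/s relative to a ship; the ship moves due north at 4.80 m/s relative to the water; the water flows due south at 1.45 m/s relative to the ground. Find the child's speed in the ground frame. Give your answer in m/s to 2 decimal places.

5.05 m/s

In east/north components (m/s): child relative to ship = (-1.238, 1.545); ship relative to water = (0.000, 4.800); water relative to ground = (0.000, -1.450).
Sum = (-1.238, 4.895) m/s.
Speed = |(-1.238, 4.895)| = 5.049 m/s.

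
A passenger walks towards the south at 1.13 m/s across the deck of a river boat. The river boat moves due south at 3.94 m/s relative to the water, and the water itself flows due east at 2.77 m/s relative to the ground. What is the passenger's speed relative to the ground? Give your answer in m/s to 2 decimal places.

In east/north components (m/s): passenger relative to river boat = (0.000, -1.130); river boat relative to water = (0.000, -3.940); water relative to ground = (2.770, 0.000).
Sum = (2.770, -5.070) m/s.
Speed = |(2.770, -5.070)| = 5.777 m/s.

5.78 m/s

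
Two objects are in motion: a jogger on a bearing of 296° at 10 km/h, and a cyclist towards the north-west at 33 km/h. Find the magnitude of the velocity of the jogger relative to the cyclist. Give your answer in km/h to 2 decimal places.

23.77 km/h

Taking east as x and north as y: jogger velocity = (-8.988, 4.384) km/h; cyclist velocity = (-23.335, 23.335) km/h.
Velocity of jogger relative to cyclist = (-8.988, 4.384) − (-23.335, 23.335) = (14.347, -18.951) km/h.
Magnitude = |(14.347, -18.951)| = 23.769 km/h.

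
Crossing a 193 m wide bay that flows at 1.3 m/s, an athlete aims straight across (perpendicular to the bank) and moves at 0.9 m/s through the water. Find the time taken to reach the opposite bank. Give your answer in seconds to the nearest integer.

The component of the athlete's velocity perpendicular to the bank is 0.9 m/s.
The current is parallel to the bank, so it does not affect the crossing time.
Time = 193 / 0.900 = 214.444 s.

214 s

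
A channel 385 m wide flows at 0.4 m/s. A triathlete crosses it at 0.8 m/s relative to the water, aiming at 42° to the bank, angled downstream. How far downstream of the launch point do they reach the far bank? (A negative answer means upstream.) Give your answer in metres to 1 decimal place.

715.3 m

Perpendicular speed = 0.535 m/s; crossing time = 385 / 0.535 = 719.217 s.
Net downstream speed = 0.995 m/s.
Drift = 0.995 × 719.217 = 715.273 m (downstream).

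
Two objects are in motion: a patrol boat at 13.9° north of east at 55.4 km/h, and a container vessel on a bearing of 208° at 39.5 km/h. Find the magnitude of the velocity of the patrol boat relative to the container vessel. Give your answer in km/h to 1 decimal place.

86.9 km/h

Taking east as x and north as y: patrol boat velocity = (53.778, 13.309) km/h; container vessel velocity = (-18.544, -34.876) km/h.
Velocity of patrol boat relative to container vessel = (53.778, 13.309) − (-18.544, -34.876) = (72.322, 48.185) km/h.
Magnitude = |(72.322, 48.185)| = 86.904 km/h.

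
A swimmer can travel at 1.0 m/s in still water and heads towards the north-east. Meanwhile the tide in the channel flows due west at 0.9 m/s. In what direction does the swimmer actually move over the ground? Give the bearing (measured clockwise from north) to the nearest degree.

Taking east as x and north as y: velocity relative to the water = (0.707, 0.707) m/s; the water relative to ground = (-0.900, 0.000) m/s.
Velocity relative to ground = (0.707, 0.707) + (-0.900, 0.000) = (-0.193, 0.707) m/s.
Bearing = atan2(-0.19, 0.71) = 344.74° clockwise from north.

345°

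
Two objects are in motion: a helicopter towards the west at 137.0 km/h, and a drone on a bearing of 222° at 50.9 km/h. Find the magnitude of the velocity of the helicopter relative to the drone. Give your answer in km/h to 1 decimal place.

Taking east as x and north as y: helicopter velocity = (-137.000, 0.000) km/h; drone velocity = (-34.059, -37.826) km/h.
Velocity of helicopter relative to drone = (-137.000, 0.000) − (-34.059, -37.826) = (-102.941, 37.826) km/h.
Magnitude = |(-102.941, 37.826)| = 109.671 km/h.

109.7 km/h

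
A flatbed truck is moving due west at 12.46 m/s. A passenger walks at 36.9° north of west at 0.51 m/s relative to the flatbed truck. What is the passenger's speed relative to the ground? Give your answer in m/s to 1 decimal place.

Taking east as x and north as y: flatbed truck velocity = (-12.460, 0.000) m/s; passenger velocity relative to flatbed truck = (-0.408, 0.306) m/s.
Velocity relative to ground = (-12.460, 0.000) + (-0.408, 0.306) = (-12.868, 0.306) m/s.
Speed = |(-12.868, 0.306)| = 12.871 m/s.

12.9 m/s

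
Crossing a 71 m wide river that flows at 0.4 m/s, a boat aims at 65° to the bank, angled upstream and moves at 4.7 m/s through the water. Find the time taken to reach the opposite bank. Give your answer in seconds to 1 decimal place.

16.7 s

The component of the boat's velocity perpendicular to the bank is 4.7 × sin 65° = 4.260 m/s.
The flow acts along the bank and has no component across it.
Time = 71 / 4.260 = 16.668 s.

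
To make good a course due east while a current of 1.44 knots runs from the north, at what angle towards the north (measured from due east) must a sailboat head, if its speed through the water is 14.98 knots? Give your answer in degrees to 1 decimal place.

5.5°

The current pushes perpendicular to the desired track; the heading must have a component into the current equal to 1.44 knots: 14.98 sin θ = 1.44.
sin θ = 0.0961, so θ = 5.516°.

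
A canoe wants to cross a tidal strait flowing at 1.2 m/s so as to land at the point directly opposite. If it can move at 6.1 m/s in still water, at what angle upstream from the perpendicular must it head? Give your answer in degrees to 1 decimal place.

To cancel the current, the upstream component of the canoe's velocity must equal the flow: 6.1 sin θ = 1.2.
sin θ = 1.2 / 6.1 = 0.1967.
θ = arcsin(0.1967) = 11.345°.

11.3°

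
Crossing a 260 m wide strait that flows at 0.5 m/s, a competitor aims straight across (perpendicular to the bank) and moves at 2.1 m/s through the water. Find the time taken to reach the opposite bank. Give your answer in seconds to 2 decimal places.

123.81 s

The component of the competitor's velocity perpendicular to the bank is 2.1 m/s.
The current is parallel to the bank, so it does not affect the crossing time.
Time = 260 / 2.100 = 123.810 s.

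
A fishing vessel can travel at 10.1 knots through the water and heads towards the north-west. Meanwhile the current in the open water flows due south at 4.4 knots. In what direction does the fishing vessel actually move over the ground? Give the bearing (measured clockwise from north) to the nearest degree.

Taking east as x and north as y: velocity relative to the water = (-7.142, 7.142) knots; the water relative to ground = (0.000, -4.400) knots.
Velocity relative to ground = (-7.142, 7.142) + (0.000, -4.400) = (-7.142, 2.742) knots.
Bearing = atan2(-7.14, 2.74) = 291.00° clockwise from north.

291°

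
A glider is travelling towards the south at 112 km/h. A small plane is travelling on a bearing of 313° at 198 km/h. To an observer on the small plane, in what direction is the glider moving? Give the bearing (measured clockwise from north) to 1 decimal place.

149.6°

Taking east as x and north as y: glider velocity = (0.000, -112.000) km/h; small plane velocity = (-144.808, 135.036) km/h.
Velocity of glider relative to small plane = (0.000, -112.000) − (-144.808, 135.036) = (144.808, -247.036) km/h.
Bearing = atan2(144.81, -247.04) = 149.62° clockwise from north.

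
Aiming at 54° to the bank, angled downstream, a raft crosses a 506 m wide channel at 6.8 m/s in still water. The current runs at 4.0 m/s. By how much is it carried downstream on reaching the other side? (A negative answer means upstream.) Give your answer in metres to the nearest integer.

Perpendicular speed = 5.501 m/s; crossing time = 506 / 5.501 = 91.978 s.
Net downstream speed = 7.997 m/s.
Drift = 7.997 × 91.978 = 735.543 m (downstream).

736 m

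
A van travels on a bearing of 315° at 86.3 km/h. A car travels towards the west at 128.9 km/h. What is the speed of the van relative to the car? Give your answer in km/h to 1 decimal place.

91.3 km/h

Taking east as x and north as y: van velocity = (-61.023, 61.023) km/h; car velocity = (-128.900, 0.000) km/h.
Velocity of van relative to car = (-61.023, 61.023) − (-128.900, 0.000) = (67.877, 61.023) km/h.
Magnitude = |(67.877, 61.023)| = 91.275 km/h.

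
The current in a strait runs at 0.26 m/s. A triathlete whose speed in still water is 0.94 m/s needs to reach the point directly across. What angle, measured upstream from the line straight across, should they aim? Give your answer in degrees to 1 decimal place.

To cancel the current, the upstream component of the triathlete's velocity must equal the flow: 0.94 sin θ = 0.26.
sin θ = 0.26 / 0.94 = 0.2766.
θ = arcsin(0.2766) = 16.057°.

16.1°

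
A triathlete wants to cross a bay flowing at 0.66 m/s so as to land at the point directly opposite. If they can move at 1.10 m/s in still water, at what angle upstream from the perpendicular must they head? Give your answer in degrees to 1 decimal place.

To cancel the current, the upstream component of the triathlete's velocity must equal the flow: 1.10 sin θ = 0.66.
sin θ = 0.66 / 1.10 = 0.6000.
θ = arcsin(0.6000) = 36.870°.

36.9°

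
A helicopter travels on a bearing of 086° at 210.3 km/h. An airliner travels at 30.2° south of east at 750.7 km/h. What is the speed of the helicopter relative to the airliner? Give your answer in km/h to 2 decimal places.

588.75 km/h

Taking east as x and north as y: helicopter velocity = (209.788, 14.670) km/h; airliner velocity = (648.811, -377.617) km/h.
Velocity of helicopter relative to airliner = (209.788, 14.670) − (648.811, -377.617) = (-439.023, 392.287) km/h.
Magnitude = |(-439.023, 392.287)| = 588.753 km/h.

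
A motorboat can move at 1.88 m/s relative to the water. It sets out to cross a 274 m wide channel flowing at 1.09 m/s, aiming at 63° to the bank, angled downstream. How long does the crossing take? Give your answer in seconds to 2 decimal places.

The component of the motorboat's velocity perpendicular to the bank is 1.88 × sin 63° = 1.675 m/s.
The flow acts along the bank and has no component across it.
Time = 274 / 1.675 = 163.573 s.

163.57 s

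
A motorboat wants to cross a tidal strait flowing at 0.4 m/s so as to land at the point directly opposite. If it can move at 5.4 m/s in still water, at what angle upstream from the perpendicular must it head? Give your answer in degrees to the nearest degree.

To cancel the current, the upstream component of the motorboat's velocity must equal the flow: 5.4 sin θ = 0.4.
sin θ = 0.4 / 5.4 = 0.0741.
θ = arcsin(0.0741) = 4.248°.

4°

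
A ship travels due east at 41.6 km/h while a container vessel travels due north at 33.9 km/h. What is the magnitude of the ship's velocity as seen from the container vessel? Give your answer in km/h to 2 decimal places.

53.66 km/h

Taking east as x and north as y: ship velocity = (41.600, 0.000) km/h; container vessel velocity = (0.000, 33.900) km/h.
Velocity of ship relative to container vessel = (41.600, 0.000) − (0.000, 33.900) = (41.600, -33.900) km/h.
Magnitude = |(41.600, -33.900)| = 53.663 km/h.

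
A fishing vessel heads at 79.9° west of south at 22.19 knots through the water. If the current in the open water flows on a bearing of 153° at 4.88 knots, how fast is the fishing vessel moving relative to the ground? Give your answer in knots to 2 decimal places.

Taking east as x and north as y: velocity relative to the water = (-21.846, -3.891) knots; the water relative to ground = (2.215, -4.348) knots.
Velocity relative to ground = (-21.846, -3.891) + (2.215, -4.348) = (-19.631, -8.239) knots.
Speed = |(-19.631, -8.239)| = 21.290 knots.

21.29 knots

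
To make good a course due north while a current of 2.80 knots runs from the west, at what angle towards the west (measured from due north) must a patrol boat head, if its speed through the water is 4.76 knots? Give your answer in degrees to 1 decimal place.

36.0°

The current pushes perpendicular to the desired track; the heading must have a component into the current equal to 2.80 knots: 4.76 sin θ = 2.80.
sin θ = 0.5882, so θ = 36.032°.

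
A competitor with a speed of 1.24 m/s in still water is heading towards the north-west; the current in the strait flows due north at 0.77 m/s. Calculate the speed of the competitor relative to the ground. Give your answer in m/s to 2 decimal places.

1.87 m/s

Taking east as x and north as y: velocity relative to the water = (-0.877, 0.877) m/s; the water relative to ground = (0.000, 0.770) m/s.
Velocity relative to ground = (-0.877, 0.877) + (0.000, 0.770) = (-0.877, 1.647) m/s.
Speed = |(-0.877, 1.647)| = 1.866 m/s.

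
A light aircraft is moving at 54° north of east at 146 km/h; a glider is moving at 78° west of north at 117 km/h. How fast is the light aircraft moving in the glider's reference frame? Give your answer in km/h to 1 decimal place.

221.1 km/h

Taking east as x and north as y: light aircraft velocity = (85.817, 118.116) km/h; glider velocity = (-114.443, 24.326) km/h.
Velocity of light aircraft relative to glider = (85.817, 118.116) − (-114.443, 24.326) = (200.260, 93.791) km/h.
Magnitude = |(200.260, 93.791)| = 221.135 km/h.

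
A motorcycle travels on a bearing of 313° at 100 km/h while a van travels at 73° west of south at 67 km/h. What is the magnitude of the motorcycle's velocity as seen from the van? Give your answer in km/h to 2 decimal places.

Taking east as x and north as y: motorcycle velocity = (-73.135, 68.200) km/h; van velocity = (-64.072, -19.589) km/h.
Velocity of motorcycle relative to van = (-73.135, 68.200) − (-64.072, -19.589) = (-9.063, 87.789) km/h.
Magnitude = |(-9.063, 87.789)| = 88.255 km/h.

88.26 km/h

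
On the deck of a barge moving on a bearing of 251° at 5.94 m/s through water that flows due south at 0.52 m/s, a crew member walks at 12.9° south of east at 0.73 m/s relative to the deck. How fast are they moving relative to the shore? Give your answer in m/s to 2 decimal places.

5.56 m/s

In east/north components (m/s): crew member relative to barge = (0.712, -0.163); barge relative to water = (-5.616, -1.934); water relative to ground = (0.000, -0.520).
Sum = (-4.905, -2.617) m/s.
Speed = |(-4.905, -2.617)| = 5.559 m/s.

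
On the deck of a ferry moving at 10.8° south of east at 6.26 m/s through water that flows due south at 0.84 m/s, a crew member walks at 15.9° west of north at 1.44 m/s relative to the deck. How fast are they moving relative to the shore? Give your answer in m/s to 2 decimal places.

In east/north components (m/s): crew member relative to ferry = (-0.395, 1.385); ferry relative to water = (6.149, -1.173); water relative to ground = (0.000, -0.840).
Sum = (5.755, -0.628) m/s.
Speed = |(5.755, -0.628)| = 5.789 m/s.

5.79 m/s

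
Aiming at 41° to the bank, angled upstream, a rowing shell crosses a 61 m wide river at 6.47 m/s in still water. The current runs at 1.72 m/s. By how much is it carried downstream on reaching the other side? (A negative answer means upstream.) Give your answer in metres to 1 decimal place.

Perpendicular speed = 4.245 m/s; crossing time = 61 / 4.245 = 14.371 s.
Net downstream speed = -3.163 m/s.
Drift = -3.163 × 14.371 = -45.455 m (upstream).

-45.5 m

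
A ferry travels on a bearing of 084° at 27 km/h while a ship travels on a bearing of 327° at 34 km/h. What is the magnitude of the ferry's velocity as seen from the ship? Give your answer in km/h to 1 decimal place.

52.1 km/h

Taking east as x and north as y: ferry velocity = (26.852, 2.822) km/h; ship velocity = (-18.518, 28.515) km/h.
Velocity of ferry relative to ship = (26.852, 2.822) − (-18.518, 28.515) = (45.370, -25.693) km/h.
Magnitude = |(45.370, -25.693)| = 52.139 km/h.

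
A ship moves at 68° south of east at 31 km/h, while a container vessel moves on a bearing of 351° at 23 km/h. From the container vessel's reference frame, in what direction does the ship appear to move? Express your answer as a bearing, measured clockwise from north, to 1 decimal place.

Taking east as x and north as y: ship velocity = (11.613, -28.743) km/h; container vessel velocity = (-3.598, 22.717) km/h.
Velocity of ship relative to container vessel = (11.613, -28.743) − (-3.598, 22.717) = (15.211, -51.460) km/h.
Bearing = atan2(15.21, -51.46) = 163.53° clockwise from north.

163.5°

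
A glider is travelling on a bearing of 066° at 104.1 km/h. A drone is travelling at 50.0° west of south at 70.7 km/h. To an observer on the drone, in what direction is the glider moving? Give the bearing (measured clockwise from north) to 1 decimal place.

Taking east as x and north as y: glider velocity = (95.100, 42.341) km/h; drone velocity = (-54.159, -45.445) km/h.
Velocity of glider relative to drone = (95.100, 42.341) − (-54.159, -45.445) = (149.259, 87.786) km/h.
Bearing = atan2(149.26, 87.79) = 59.54° clockwise from north.

059.5°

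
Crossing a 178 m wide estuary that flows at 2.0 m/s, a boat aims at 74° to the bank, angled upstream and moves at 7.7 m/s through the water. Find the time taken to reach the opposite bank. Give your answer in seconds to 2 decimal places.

The component of the boat's velocity perpendicular to the bank is 7.7 × sin 74° = 7.402 m/s.
The current is parallel to the bank, so it does not affect the crossing time.
Time = 178 / 7.402 = 24.048 s.

24.05 s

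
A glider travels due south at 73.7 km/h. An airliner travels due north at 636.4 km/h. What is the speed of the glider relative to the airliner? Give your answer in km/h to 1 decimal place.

Taking east as x and north as y: glider velocity = (0.000, -73.700) km/h; airliner velocity = (0.000, 636.400) km/h.
Velocity of glider relative to airliner = (0.000, -73.700) − (0.000, 636.400) = (0.000, -710.100) km/h.
Magnitude = |(0.000, -710.100)| = 710.100 km/h.

710.1 km/h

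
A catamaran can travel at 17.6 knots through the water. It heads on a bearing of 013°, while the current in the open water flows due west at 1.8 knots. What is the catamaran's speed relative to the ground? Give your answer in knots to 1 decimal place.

Taking east as x and north as y: velocity relative to the water = (3.959, 17.149) knots; the water relative to ground = (-1.800, 0.000) knots.
Velocity relative to ground = (3.959, 17.149) + (-1.800, 0.000) = (2.159, 17.149) knots.
Speed = |(2.159, 17.149)| = 17.284 knots.

17.3 knots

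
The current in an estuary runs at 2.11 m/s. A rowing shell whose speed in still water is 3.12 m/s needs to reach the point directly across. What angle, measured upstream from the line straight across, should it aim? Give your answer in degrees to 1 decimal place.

42.6°

To cancel the current, the upstream component of the rowing shell's velocity must equal the flow: 3.12 sin θ = 2.11.
sin θ = 2.11 / 3.12 = 0.6763.
θ = arcsin(0.6763) = 42.554°.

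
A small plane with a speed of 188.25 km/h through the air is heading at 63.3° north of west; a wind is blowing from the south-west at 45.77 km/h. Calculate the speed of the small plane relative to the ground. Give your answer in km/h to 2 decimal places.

207.23 km/h

Taking east as x and north as y: velocity relative to the air = (-84.584, 168.177) km/h; the air relative to ground = (32.364, 32.364) km/h.
Velocity relative to ground = (-84.584, 168.177) + (32.364, 32.364) = (-52.220, 200.541) km/h.
Speed = |(-52.220, 200.541)| = 207.229 km/h.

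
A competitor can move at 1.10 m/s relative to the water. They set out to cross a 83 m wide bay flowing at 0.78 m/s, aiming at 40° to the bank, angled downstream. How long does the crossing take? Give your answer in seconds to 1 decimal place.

The component of the competitor's velocity perpendicular to the bank is 1.10 × sin 40° = 0.707 m/s.
The flow acts along the bank and has no component across it.
Time = 83 / 0.707 = 117.386 s.

117.4 s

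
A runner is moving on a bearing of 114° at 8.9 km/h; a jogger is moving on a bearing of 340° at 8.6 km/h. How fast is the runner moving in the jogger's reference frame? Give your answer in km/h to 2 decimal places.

16.11 km/h

Taking east as x and north as y: runner velocity = (8.131, -3.620) km/h; jogger velocity = (-2.941, 8.081) km/h.
Velocity of runner relative to jogger = (8.131, -3.620) − (-2.941, 8.081) = (11.072, -11.701) km/h.
Magnitude = |(11.072, -11.701)| = 16.109 km/h.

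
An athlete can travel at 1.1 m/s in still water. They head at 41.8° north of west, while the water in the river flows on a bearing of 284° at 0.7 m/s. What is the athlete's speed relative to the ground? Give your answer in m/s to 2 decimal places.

1.75 m/s

Taking east as x and north as y: velocity relative to the water = (-0.820, 0.733) m/s; the water relative to ground = (-0.679, 0.169) m/s.
Velocity relative to ground = (-0.820, 0.733) + (-0.679, 0.169) = (-1.499, 0.903) m/s.
Speed = |(-1.499, 0.903)| = 1.750 m/s.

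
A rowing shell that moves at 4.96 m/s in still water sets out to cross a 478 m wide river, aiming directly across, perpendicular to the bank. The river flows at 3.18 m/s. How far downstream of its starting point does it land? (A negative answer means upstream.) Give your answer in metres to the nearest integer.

Perpendicular speed = 4.960 m/s; crossing time = 478 / 4.960 = 96.371 s.
Net downstream speed = 3.180 m/s.
Drift = 3.180 × 96.371 = 306.460 m (downstream).

306 m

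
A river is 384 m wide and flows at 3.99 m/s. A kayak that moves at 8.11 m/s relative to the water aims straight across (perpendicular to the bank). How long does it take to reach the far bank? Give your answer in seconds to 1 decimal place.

The component of the kayak's velocity perpendicular to the bank is 8.11 m/s.
The flow acts along the bank and has no component across it.
Time = 384 / 8.110 = 47.349 s.

47.3 s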